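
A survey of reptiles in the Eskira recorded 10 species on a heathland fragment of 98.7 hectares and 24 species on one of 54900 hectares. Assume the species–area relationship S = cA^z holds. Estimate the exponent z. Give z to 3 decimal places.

Taking logs: ln S = ln c + z ln A, so z = (ln S₂ − ln S₁)/(ln A₂ − ln A₁).
z = ln(24/10) / ln(54900/98.7) = ln(2.4) / ln(556.2) = 0.8755 / 6.3212 = 0.1385

0.138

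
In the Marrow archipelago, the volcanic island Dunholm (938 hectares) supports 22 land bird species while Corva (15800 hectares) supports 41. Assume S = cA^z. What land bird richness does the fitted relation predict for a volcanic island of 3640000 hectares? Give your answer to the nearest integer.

z = ln(41/22) / ln(15800/938) = 0.6225 / 2.8240 = 0.2204
c = 22 / 938^0.2204 = 22 / 4.521 = 4.867
S₃ = 4.867 × 3640000^0.2204 = 4.867 × 27.95 ≈ 136

136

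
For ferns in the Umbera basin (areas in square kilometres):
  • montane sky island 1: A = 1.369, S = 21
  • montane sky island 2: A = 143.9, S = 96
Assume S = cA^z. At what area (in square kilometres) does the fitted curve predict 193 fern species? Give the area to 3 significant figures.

z = ln(96/21) / ln(143.9/1.369) = 1.5198 / 4.6550 = 0.3265
c = 21 / 1.369^0.3265 = 21 / 1.108 = 18.95
A = (193/18.95)^(1/0.3265) ⇒ ln A = ln(10.18)/0.3265 = 7.1081
A = e^7.1081 ≈ 1222 square kilometres

1220 square kilometres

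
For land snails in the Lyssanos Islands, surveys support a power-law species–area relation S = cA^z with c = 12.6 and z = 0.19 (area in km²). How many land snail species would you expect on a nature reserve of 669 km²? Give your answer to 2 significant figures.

S = 12.6 × 669^0.19 = 12.6 × 3.442 ≈ 43.37

43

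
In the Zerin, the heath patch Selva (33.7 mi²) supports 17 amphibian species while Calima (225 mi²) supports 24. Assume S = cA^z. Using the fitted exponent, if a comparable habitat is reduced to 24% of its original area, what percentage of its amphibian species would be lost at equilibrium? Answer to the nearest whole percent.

z = ln(24/17) / ln(225/33.7) = 0.3448 / 1.8986 = 0.1816
S_new/S_old = (A_new/A_old)^z = 0.24^0.1816 = exp(0.1816 × -1.4271) = 0.7717
Fraction lost = 1 − 0.7717 = 0.2283

23%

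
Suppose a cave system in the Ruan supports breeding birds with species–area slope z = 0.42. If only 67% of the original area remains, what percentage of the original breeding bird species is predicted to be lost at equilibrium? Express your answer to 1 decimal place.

15.5%

S_new/S_old = (A_new/A_old)^z = 0.67^0.42
= exp(0.42 × ln 0.67) = exp(0.42 × -0.4005) = exp(-0.1682) ≈ 0.8452
Fraction lost = 1 − 0.8452 = 0.1548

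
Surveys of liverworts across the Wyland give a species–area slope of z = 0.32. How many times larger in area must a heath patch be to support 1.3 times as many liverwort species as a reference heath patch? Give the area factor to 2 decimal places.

(A₂/A₁)^0.32 = 1.3, so A₂/A₁ = 1.3^(1/0.32) = 1.3^3.125
ln(A₂/A₁) = ln 1.3 / 0.32 = 0.2624 / 0.32 = 0.8199
A₂/A₁ = e^0.8199 ≈ 2.27

2.27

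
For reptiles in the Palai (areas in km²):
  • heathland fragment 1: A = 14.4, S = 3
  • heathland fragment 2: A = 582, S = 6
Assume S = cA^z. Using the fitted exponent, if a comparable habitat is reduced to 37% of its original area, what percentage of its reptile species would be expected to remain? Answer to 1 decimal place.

83.0%

z = ln(6/3) / ln(582/14.4) = 0.6931 / 3.6992 = 0.1874
S_new/S_old = (A_new/A_old)^z = 0.37^0.1874 = exp(0.1874 × -0.9943) = 0.83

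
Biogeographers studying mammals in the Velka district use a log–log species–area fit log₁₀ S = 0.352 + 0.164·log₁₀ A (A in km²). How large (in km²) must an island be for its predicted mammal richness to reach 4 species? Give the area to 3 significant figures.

33.5 km²

4 = 2.249 × A^0.164  ⇒  A^0.164 = 4/2.249 = 1.779
ln A = ln(1.779) / 0.164 = 0.5758 / 0.164 = 3.5109
A = e^3.5109 ≈ 33.48 km²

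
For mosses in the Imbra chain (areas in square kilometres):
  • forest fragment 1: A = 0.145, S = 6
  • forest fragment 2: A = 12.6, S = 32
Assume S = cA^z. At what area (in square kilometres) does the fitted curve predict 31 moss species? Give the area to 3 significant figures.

z = ln(32/6) / ln(12.6/0.145) = 1.6740 / 4.4647 = 0.3749
c = 6 / 0.145^0.3749 = 6 / 0.4848 = 12.38
A = (31/12.38)^(1/0.3749) ⇒ ln A = ln(2.505)/0.3749 = 2.4490
A = e^2.4490 ≈ 11.58 square kilometres

11.6 square kilometres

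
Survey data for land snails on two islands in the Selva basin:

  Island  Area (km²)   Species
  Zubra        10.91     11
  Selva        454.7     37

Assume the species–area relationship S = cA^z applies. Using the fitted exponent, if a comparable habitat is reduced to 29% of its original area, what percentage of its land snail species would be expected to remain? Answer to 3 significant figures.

z = ln(37/11) / ln(454.7/10.91) = 1.2130 / 3.7300 = 0.3252
S_new/S_old = (A_new/A_old)^z = 0.29^0.3252 = exp(0.3252 × -1.2379) = 0.6686

66.9%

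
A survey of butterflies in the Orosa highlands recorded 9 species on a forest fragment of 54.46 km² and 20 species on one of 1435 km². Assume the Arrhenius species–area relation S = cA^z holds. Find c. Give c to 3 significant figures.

3.39

z = ln(S₂/S₁) / ln(A₂/A₁) = ln(20/9) / ln(1435/54.46) = 0.7985 / 3.2715 = 0.2441
c = S₁ / A₁^z = 9 / 54.46^0.2441 = 9 / 2.653 = 3.392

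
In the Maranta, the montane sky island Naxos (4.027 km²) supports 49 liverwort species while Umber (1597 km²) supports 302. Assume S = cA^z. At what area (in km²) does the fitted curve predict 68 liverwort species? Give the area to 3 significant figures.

11.8 km²

z = ln(302/49) / ln(1597/4.027) = 1.8186 / 5.9829 = 0.3040
c = 49 / 4.027^0.3040 = 49 / 1.527 = 32.08
A = (68/32.08)^(1/0.3040) ⇒ ln A = ln(2.119)/0.3040 = 2.4710
A = e^2.4710 ≈ 11.83 km²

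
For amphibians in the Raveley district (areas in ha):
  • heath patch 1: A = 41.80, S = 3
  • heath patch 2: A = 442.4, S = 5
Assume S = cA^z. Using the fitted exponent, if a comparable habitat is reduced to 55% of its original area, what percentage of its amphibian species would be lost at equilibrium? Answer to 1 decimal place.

z = ln(5/3) / ln(442.4/41.8) = 0.5108 / 2.3593 = 0.2165
S_new/S_old = (A_new/A_old)^z = 0.55^0.2165 = exp(0.2165 × -0.5978) = 0.8786
Fraction lost = 1 − 0.8786 = 0.1214

12.1%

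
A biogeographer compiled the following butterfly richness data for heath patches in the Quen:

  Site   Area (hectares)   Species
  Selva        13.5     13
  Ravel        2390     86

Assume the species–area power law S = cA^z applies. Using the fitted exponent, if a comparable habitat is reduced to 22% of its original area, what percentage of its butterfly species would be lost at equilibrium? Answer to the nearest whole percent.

42%

z = ln(86/13) / ln(2390/13.5) = 1.8894 / 5.1764 = 0.3650
S_new/S_old = (A_new/A_old)^z = 0.22^0.3650 = exp(0.3650 × -1.5141) = 0.5754
Fraction lost = 1 − 0.5754 = 0.4246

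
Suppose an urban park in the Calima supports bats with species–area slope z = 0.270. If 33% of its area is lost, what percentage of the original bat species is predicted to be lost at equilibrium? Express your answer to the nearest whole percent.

S_new/S_old = (A_new/A_old)^z = 0.67^0.27
= exp(0.27 × ln 0.67) = exp(0.27 × -0.4005) = exp(-0.1081) ≈ 0.8975
Fraction lost = 1 − 0.8975 = 0.1025

10%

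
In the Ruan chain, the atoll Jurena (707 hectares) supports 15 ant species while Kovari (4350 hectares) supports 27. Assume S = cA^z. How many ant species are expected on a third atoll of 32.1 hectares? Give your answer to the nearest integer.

6

z = ln(27/15) / ln(4350/707) = 0.5878 / 1.8169 = 0.3235
c = 15 / 707^0.3235 = 15 / 8.353 = 1.796
S₃ = 1.796 × 32.1^0.3235 = 1.796 × 3.072 ≈ 5.516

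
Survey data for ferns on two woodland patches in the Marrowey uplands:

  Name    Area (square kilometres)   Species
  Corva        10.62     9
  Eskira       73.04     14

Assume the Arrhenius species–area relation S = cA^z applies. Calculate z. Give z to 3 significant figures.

Taking logs: ln S = ln c + z ln A, so z = (ln S₂ − ln S₁)/(ln A₂ − ln A₁).
z = ln(14/9) / ln(73.04/10.62) = ln(1.556) / ln(6.878) = 0.4418 / 1.9283 = 0.2291

0.229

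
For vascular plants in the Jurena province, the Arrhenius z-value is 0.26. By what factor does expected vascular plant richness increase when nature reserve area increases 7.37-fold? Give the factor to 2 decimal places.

1.68

S₂/S₁ = (A₂/A₁)^z = 7.37^0.26
ln(S₂/S₁) = 0.26 × ln 7.37 = 0.26 × 1.9974 = 0.5193
S₂/S₁ = e^0.5193 ≈ 1.681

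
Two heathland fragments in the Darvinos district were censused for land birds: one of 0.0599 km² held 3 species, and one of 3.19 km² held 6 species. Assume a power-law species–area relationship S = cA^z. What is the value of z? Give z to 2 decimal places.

Taking logs: ln S = ln c + z ln A, so z = (ln S₂ − ln S₁)/(ln A₂ − ln A₁).
z = ln(6/3) / ln(3.19/0.0599) = ln(2) / ln(53.26) = 0.6931 / 3.9751 = 0.1744

0.17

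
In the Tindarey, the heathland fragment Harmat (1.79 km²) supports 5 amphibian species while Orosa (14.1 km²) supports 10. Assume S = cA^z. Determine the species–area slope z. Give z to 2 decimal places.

Taking logs: ln S = ln c + z ln A, so z = (ln S₂ − ln S₁)/(ln A₂ − ln A₁).
z = ln(10/5) / ln(14.1/1.79) = ln(2) / ln(7.877) = 0.6931 / 2.0640 = 0.3358

0.34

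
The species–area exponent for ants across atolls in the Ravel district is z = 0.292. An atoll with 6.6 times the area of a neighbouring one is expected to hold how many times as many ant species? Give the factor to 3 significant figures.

S₂/S₁ = (A₂/A₁)^z = 6.6^0.292
ln(S₂/S₁) = 0.292 × ln 6.6 = 0.292 × 1.8871 = 0.5510
S₂/S₁ = e^0.5510 ≈ 1.735

1.74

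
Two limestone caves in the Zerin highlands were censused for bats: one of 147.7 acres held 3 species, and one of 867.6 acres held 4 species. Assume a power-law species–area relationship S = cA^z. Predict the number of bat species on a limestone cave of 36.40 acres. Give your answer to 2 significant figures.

z = ln(4/3) / ln(867.6/147.7) = 0.2877 / 1.7705 = 0.1625
c = 3 / 147.7^0.1625 = 3 / 2.252 = 1.332
S₃ = 1.332 × 36.4^0.1625 = 1.332 × 1.793 ≈ 2.389

2.4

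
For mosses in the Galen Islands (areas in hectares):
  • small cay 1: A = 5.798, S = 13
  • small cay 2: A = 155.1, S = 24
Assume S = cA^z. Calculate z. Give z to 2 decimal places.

0.19

Taking logs: ln S = ln c + z ln A, so z = (ln S₂ − ln S₁)/(ln A₂ − ln A₁).
z = ln(24/13) / ln(155.1/5.798) = ln(1.846) / ln(26.75) = 0.6131 / 3.2866 = 0.1865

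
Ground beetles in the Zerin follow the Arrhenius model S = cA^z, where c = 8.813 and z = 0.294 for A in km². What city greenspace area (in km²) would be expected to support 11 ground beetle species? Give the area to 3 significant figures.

2.13 km²

11 = 8.813 × A^0.294  ⇒  A^0.294 = 11/8.813 = 1.248
ln A = ln(1.248) / 0.294 = 0.2217 / 0.294 = 0.7540
A = e^0.7540 ≈ 2.125 km²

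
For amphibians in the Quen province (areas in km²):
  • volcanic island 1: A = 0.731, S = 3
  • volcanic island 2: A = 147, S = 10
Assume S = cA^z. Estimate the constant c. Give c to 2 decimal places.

z = ln(S₂/S₁) / ln(A₂/A₁) = ln(10/3) / ln(147/0.731) = 1.2040 / 5.3038 = 0.2270
c = S₁ / A₁^z = 3 / 0.731^0.2270 = 3 / 0.9313 = 3.221

3.22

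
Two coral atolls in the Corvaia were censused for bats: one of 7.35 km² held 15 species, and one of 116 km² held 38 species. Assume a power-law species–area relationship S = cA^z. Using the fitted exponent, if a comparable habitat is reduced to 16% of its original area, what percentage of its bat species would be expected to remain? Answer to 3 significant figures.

z = ln(38/15) / ln(116/7.35) = 0.9295 / 2.7589 = 0.3369
S_new/S_old = (A_new/A_old)^z = 0.16^0.3369 = exp(0.3369 × -1.8326) = 0.5393

53.9%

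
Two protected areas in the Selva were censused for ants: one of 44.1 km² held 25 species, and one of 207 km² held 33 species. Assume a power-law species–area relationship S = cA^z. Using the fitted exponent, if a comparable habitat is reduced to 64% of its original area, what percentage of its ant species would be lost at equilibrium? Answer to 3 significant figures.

z = ln(33/25) / ln(207/44.1) = 0.2776 / 1.5463 = 0.1796
S_new/S_old = (A_new/A_old)^z = 0.64^0.1796 = exp(0.1796 × -0.4463) = 0.923
Fraction lost = 1 − 0.923 = 0.077

7.70%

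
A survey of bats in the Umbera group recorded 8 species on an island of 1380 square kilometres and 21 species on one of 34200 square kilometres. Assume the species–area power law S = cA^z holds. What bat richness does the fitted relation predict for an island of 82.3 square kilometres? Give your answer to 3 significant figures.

3.43

z = ln(21/8) / ln(34200/1380) = 0.9651 / 3.2101 = 0.3006
c = 8 / 1380^0.3006 = 8 / 8.789 = 0.9102
S₃ = 0.9102 × 82.3^0.3006 = 0.9102 × 3.766 ≈ 3.427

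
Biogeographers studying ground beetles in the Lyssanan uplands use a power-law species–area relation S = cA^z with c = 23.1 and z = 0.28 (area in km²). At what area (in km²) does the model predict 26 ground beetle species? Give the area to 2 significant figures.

1.5 km²

26 = 23.1 × A^0.28  ⇒  A^0.28 = 26/23.1 = 1.126
ln A = ln(1.126) / 0.28 = 0.1183 / 0.28 = 0.4224
A = e^0.4224 ≈ 1.526 km²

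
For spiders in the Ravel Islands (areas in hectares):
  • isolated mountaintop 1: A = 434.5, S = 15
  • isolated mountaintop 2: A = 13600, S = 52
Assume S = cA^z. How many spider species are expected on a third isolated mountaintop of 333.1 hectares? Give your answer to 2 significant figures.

z = ln(52/15) / ln(13600/434.5) = 1.2432 / 3.4436 = 0.3610
c = 15 / 434.5^0.3610 = 15 / 8.961 = 1.674
S₃ = 1.674 × 333.1^0.3610 = 1.674 × 8.141 ≈ 13.63

14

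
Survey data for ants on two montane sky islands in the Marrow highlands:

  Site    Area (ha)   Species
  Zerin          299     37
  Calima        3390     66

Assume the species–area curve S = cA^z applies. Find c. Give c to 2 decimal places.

9.51

z = ln(S₂/S₁) / ln(A₂/A₁) = ln(66/37) / ln(3390/299) = 0.5787 / 2.4281 = 0.2383
c = S₁ / A₁^z = 37 / 299^0.2383 = 37 / 3.891 = 9.509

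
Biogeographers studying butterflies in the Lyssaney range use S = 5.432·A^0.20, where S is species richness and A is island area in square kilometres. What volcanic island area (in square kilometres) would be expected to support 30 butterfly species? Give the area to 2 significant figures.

5100 square kilometres

30 = 5.432 × A^0.2  ⇒  A^0.2 = 30/5.432 = 5.523
ln A = ln(5.523) / 0.2 = 1.7089 / 0.2 = 8.5444
A = e^8.5444 ≈ 5138 square kilometres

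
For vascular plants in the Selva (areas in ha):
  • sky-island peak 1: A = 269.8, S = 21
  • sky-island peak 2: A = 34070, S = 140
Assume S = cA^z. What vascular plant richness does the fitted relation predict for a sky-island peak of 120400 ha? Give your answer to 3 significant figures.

230

z = ln(140/21) / ln(34070/269.8) = 1.8971 / 4.8385 = 0.3921
c = 21 / 269.8^0.3921 = 21 / 8.978 = 2.339
S₃ = 2.339 × 120400^0.3921 = 2.339 × 98.19 ≈ 229.7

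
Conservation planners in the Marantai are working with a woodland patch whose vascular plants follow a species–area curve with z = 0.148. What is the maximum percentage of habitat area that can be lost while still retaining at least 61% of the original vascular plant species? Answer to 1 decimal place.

Need (A_new/A_old)^0.148 = 0.61, so A_new/A_old = 0.61^(1/0.148) = 0.61^6.757
ln(A_new/A_old) = ln 0.61 / 0.148 = -0.4943 / 0.148 = -3.3398
A_new/A_old = e^-3.3398 ≈ 0.03544
Fraction that can be lost = 1 − 0.03544 = 0.9646

96.5%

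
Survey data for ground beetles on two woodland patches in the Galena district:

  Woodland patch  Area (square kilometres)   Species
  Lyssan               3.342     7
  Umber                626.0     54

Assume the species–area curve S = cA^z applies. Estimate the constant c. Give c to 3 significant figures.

z = ln(S₂/S₁) / ln(A₂/A₁) = ln(54/7) / ln(626/3.342) = 2.0431 / 5.2328 = 0.3904
c = S₁ / A₁^z = 7 / 3.342^0.3904 = 7 / 1.602 = 4.37

4.37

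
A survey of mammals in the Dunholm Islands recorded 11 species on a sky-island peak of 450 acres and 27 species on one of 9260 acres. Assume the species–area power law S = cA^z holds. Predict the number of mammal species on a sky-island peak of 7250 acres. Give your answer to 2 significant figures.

z = ln(27/11) / ln(9260/450) = 0.8979 / 3.0242 = 0.2969
c = 11 / 450^0.2969 = 11 / 6.135 = 1.793
S₃ = 1.793 × 7250^0.2969 = 1.793 × 14 ≈ 25.11

25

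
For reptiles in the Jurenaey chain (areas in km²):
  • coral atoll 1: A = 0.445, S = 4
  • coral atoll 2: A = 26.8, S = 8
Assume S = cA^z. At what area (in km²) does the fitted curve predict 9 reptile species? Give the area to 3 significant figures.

53.8 km²

z = ln(8/4) / ln(26.8/0.445) = 0.6931 / 4.0981 = 0.1691
c = 4 / 0.445^0.1691 = 4 / 0.872 = 4.587
A = (9/4.587)^(1/0.1691) ⇒ ln A = ln(1.962)/0.1691 = 3.9848
A = e^3.9848 ≈ 53.77 km²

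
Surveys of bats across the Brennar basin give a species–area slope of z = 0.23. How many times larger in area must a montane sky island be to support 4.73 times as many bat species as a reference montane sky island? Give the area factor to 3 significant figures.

(A₂/A₁)^0.23 = 4.73, so A₂/A₁ = 4.73^(1/0.23) = 4.73^4.348
ln(A₂/A₁) = ln 4.73 / 0.23 = 1.5539 / 0.23 = 6.7562
A₂/A₁ = e^6.7562 ≈ 859.4

859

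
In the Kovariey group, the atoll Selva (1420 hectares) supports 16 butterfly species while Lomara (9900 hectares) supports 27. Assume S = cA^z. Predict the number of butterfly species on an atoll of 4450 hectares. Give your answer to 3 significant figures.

21.8

z = ln(27/16) / ln(9900/1420) = 0.5232 / 1.9419 = 0.2695
c = 16 / 1420^0.2695 = 16 / 7.07 = 2.263
S₃ = 2.263 × 4450^0.2695 = 2.263 × 9.618 ≈ 21.77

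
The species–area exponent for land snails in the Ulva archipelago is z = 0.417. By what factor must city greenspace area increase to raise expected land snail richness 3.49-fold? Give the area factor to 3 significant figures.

20.0

(A₂/A₁)^0.417 = 3.49, so A₂/A₁ = 3.49^(1/0.417) = 3.49^2.398
ln(A₂/A₁) = ln 3.49 / 0.417 = 1.2499 / 0.417 = 2.9974
A₂/A₁ = e^2.9974 ≈ 20.03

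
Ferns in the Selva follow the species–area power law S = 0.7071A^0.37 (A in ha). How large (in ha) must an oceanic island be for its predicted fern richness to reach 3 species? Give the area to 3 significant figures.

49.7 ha

3 = 0.7071 × A^0.37  ⇒  A^0.37 = 3/0.7071 = 4.243
ln A = ln(4.243) / 0.37 = 1.4452 / 0.37 = 3.9059
A = e^3.9059 ≈ 49.7 ha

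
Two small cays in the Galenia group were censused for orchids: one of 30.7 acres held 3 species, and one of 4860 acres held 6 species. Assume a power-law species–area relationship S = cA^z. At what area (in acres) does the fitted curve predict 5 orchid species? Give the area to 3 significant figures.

z = ln(6/3) / ln(4860/30.7) = 0.6931 / 5.0645 = 0.1369
c = 3 / 30.7^0.1369 = 3 / 1.598 = 1.878
A = (5/1.878)^(1/0.1369) ⇒ ln A = ln(2.663)/0.1369 = 7.1566
A = e^7.1566 ≈ 1283 acres

1280 acres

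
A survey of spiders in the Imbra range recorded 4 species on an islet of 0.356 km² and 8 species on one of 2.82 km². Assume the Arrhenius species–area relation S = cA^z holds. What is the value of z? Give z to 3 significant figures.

Taking logs: ln S = ln c + z ln A, so z = (ln S₂ − ln S₁)/(ln A₂ − ln A₁).
z = ln(8/4) / ln(2.82/0.356) = ln(2) / ln(7.921) = 0.6931 / 2.0696 = 0.3349

0.335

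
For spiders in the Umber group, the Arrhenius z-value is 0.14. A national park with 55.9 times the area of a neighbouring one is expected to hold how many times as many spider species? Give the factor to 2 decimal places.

1.76

S₂/S₁ = (A₂/A₁)^z = 55.9^0.14
ln(S₂/S₁) = 0.14 × ln 55.9 = 0.14 × 4.0236 = 0.5633
S₂/S₁ = e^0.5633 ≈ 1.756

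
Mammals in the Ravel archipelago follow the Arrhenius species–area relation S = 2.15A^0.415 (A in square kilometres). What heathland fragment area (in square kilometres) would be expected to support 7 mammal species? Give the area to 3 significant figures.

7 = 2.15 × A^0.415  ⇒  A^0.415 = 7/2.15 = 3.256
ln A = ln(3.256) / 0.415 = 1.1804 / 0.415 = 2.8444
A = e^2.8444 ≈ 17.19 square kilometres

17.2 square kilometres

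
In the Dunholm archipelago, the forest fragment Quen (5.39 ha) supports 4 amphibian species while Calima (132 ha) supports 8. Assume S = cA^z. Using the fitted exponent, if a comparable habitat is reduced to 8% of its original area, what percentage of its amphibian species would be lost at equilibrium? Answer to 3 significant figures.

42.2%

z = ln(8/4) / ln(132/5.39) = 0.6931 / 3.1983 = 0.2167
S_new/S_old = (A_new/A_old)^z = 0.08^0.2167 = exp(0.2167 × -2.5257) = 0.5785
Fraction lost = 1 − 0.5785 = 0.4215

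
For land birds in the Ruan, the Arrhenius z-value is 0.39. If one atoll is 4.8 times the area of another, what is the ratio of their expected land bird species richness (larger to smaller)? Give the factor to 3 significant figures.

S₂/S₁ = (A₂/A₁)^z = 4.8^0.39
ln(S₂/S₁) = 0.39 × ln 4.8 = 0.39 × 1.5686 = 0.6118
S₂/S₁ = e^0.6118 ≈ 1.844

1.84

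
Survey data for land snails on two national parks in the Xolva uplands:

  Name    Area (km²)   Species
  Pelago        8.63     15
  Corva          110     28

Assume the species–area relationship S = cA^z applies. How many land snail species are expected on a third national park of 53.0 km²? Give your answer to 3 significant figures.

z = ln(28/15) / ln(110/8.63) = 0.6242 / 2.5452 = 0.2452
c = 15 / 8.63^0.2452 = 15 / 1.696 = 8.842
S₃ = 8.842 × 53^0.2452 = 8.842 × 2.647 ≈ 23.41

23.4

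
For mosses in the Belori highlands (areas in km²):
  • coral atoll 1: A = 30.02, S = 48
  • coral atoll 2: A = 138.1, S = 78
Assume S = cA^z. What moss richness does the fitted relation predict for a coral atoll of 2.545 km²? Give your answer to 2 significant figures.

z = ln(78/48) / ln(138.1/30.02) = 0.4855 / 1.5261 = 0.3181
c = 48 / 30.02^0.3181 = 48 / 2.951 = 16.26
S₃ = 16.26 × 2.545^0.3181 = 16.26 × 1.346 ≈ 21.89

22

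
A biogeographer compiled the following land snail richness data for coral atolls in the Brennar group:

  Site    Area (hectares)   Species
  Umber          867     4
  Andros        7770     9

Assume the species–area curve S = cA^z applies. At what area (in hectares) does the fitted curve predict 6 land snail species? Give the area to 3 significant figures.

2600 hectares

z = ln(9/4) / ln(7770/867) = 0.8109 / 2.1930 = 0.3698
c = 4 / 867^0.3698 = 4 / 12.2 = 0.3278
A = (6/0.3278)^(1/0.3698) ⇒ ln A = ln(18.3)/0.3698 = 7.8615
A = e^7.8615 ≈ 2595 hectares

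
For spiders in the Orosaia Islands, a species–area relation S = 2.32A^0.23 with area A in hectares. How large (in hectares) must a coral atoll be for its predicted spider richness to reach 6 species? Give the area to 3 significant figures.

62.3 hectares

6 = 2.32 × A^0.23  ⇒  A^0.23 = 6/2.32 = 2.586
ln A = ln(2.586) / 0.23 = 0.9502 / 0.23 = 4.1313
A = e^4.1313 ≈ 62.26 hectares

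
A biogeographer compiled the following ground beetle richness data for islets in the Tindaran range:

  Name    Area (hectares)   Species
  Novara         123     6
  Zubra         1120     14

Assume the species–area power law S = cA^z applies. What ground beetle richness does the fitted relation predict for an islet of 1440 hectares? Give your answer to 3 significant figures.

15.4

z = ln(14/6) / ln(1120/123) = 0.8473 / 2.2089 = 0.3836
c = 6 / 123^0.3836 = 6 / 6.334 = 0.9473
S₃ = 0.9473 × 1440^0.3836 = 0.9473 × 16.27 ≈ 15.42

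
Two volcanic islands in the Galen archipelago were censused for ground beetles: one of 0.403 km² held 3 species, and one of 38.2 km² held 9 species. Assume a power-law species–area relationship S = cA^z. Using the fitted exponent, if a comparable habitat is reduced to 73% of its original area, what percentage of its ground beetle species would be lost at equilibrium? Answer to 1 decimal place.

z = ln(9/3) / ln(38.2/0.403) = 1.0986 / 4.5517 = 0.2414
S_new/S_old = (A_new/A_old)^z = 0.73^0.2414 = exp(0.2414 × -0.3147) = 0.9269
Fraction lost = 1 − 0.9269 = 0.07315

7.3%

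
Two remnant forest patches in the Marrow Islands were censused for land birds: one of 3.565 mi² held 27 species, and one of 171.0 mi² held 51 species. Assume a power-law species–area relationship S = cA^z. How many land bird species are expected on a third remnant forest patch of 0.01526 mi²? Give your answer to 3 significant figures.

11.0

z = ln(51/27) / ln(171/3.565) = 0.6360 / 3.8705 = 0.1643
c = 27 / 3.565^0.1643 = 27 / 1.232 = 21.91
S₃ = 21.91 × 0.01526^0.1643 = 21.91 × 0.503 ≈ 11.02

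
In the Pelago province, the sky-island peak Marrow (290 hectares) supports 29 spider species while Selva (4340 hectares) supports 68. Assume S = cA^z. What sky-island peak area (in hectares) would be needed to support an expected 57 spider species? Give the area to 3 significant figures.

2480 hectares

z = ln(68/29) / ln(4340/290) = 0.8522 / 2.7057 = 0.3150
c = 29 / 290^0.3150 = 29 / 5.964 = 4.862
A = (57/4.862)^(1/0.3150) ⇒ ln A = ln(11.72)/0.3150 = 7.8154
A = e^7.8154 ≈ 2478 hectares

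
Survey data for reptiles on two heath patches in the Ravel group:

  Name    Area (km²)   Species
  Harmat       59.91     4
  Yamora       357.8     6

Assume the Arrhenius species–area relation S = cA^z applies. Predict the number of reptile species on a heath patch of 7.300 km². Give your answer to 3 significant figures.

z = ln(6/4) / ln(357.8/59.91) = 0.4055 / 1.7871 = 0.2269
c = 4 / 59.91^0.2269 = 4 / 2.531 = 1.58
S₃ = 1.58 × 7.3^0.2269 = 1.58 × 1.57 ≈ 2.481

2.48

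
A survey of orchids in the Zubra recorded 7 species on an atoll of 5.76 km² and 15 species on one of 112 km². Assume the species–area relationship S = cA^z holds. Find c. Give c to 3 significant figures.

4.46

z = ln(S₂/S₁) / ln(A₂/A₁) = ln(15/7) / ln(112/5.76) = 0.7621 / 2.9676 = 0.2568
c = S₁ / A₁^z = 7 / 5.76^0.2568 = 7 / 1.568 = 4.465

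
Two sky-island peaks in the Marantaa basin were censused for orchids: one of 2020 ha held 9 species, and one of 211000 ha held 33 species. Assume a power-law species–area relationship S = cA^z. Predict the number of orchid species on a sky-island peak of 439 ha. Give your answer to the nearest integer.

6

z = ln(33/9) / ln(211000/2020) = 1.2993 / 4.6488 = 0.2795
c = 9 / 2020^0.2795 = 9 / 8.391 = 1.073
S₃ = 1.073 × 439^0.2795 = 1.073 × 5.477 ≈ 5.875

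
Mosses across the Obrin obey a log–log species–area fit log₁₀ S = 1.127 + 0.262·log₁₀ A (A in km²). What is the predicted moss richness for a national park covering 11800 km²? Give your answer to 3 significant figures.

S = 13.4 × 11800^0.262 = 13.4 × 11.66 ≈ 156.3

156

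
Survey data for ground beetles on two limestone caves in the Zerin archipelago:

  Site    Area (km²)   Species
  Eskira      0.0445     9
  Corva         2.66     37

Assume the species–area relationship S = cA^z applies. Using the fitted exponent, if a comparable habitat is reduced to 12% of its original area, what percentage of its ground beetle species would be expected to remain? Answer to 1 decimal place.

z = ln(37/9) / ln(2.66/0.0445) = 1.4137 / 4.0906 = 0.3456
S_new/S_old = (A_new/A_old)^z = 0.12^0.3456 = exp(0.3456 × -2.1203) = 0.4806

48.1%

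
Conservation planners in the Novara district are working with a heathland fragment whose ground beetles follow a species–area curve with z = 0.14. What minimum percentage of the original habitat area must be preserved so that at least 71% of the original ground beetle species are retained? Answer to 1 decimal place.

Need (A_new/A_old)^0.14 = 0.71, so A_new/A_old = 0.71^(1/0.14) = 0.71^7.143
ln(A_new/A_old) = ln 0.71 / 0.14 = -0.3425 / 0.14 = -2.4464
A_new/A_old = e^-2.4464 ≈ 0.08661

8.7%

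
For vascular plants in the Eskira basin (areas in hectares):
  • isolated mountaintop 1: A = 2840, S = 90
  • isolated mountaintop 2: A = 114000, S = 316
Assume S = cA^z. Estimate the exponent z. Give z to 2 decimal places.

Taking logs: ln S = ln c + z ln A, so z = (ln S₂ − ln S₁)/(ln A₂ − ln A₁).
z = ln(316/90) / ln(114000/2840) = ln(3.511) / ln(40.14) = 1.2559 / 3.6924 = 0.3401

0.34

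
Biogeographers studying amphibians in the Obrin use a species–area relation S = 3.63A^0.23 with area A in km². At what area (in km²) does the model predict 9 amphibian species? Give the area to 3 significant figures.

51.8 km²

9 = 3.63 × A^0.23  ⇒  A^0.23 = 9/3.63 = 2.479
ln A = ln(2.479) / 0.23 = 0.9080 / 0.23 = 3.9478
A = e^3.9478 ≈ 51.82 km²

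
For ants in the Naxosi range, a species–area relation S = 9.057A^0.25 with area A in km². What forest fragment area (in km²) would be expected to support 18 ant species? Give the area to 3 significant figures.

18 = 9.057 × A^0.25  ⇒  A^0.25 = 18/9.057 = 1.987
ln A = ln(1.987) / 0.25 = 0.6868 / 0.25 = 2.7473
A = e^2.7473 ≈ 15.6 km²

15.6 km²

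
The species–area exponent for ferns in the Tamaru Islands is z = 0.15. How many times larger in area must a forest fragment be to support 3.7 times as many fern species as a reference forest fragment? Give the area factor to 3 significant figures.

(A₂/A₁)^0.15 = 3.7, so A₂/A₁ = 3.7^(1/0.15) = 3.7^6.667
ln(A₂/A₁) = ln 3.7 / 0.15 = 1.3083 / 0.15 = 8.7222
A₂/A₁ = e^8.7222 ≈ 6138

6140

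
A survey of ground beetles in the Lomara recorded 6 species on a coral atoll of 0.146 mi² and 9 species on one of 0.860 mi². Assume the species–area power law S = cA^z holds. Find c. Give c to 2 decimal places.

z = ln(S₂/S₁) / ln(A₂/A₁) = ln(9/6) / ln(0.86/0.146) = 0.4055 / 1.7733 = 0.2286
c = S₁ / A₁^z = 6 / 0.146^0.2286 = 6 / 0.6441 = 9.316

9.32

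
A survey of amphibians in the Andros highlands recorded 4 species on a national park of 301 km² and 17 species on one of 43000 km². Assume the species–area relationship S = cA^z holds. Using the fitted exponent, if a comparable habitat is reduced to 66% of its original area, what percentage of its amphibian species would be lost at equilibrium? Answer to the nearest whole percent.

z = ln(17/4) / ln(43000/301) = 1.4469 / 4.9618 = 0.2916
S_new/S_old = (A_new/A_old)^z = 0.66^0.2916 = exp(0.2916 × -0.4155) = 0.8859
Fraction lost = 1 − 0.8859 = 0.1141

11%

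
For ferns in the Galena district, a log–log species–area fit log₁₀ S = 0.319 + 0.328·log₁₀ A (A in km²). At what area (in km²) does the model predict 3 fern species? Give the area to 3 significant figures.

3 = 2.084 × A^0.328  ⇒  A^0.328 = 3/2.084 = 1.439
ln A = ln(1.439) / 0.328 = 0.3641 / 0.328 = 1.1100
A = e^1.1100 ≈ 3.034 km²

3.03 km²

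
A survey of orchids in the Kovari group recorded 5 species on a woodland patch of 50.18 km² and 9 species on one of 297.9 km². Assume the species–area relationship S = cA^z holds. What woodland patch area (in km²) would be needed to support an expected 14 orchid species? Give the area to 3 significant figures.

1140 km²

z = ln(9/5) / ln(297.9/50.18) = 0.5878 / 1.7811 = 0.3300
c = 5 / 50.18^0.3300 = 5 / 3.641 = 1.373
A = (14/1.373)^(1/0.3300) ⇒ ln A = ln(10.19)/0.3300 = 7.0356
A = e^7.0356 ≈ 1136 km²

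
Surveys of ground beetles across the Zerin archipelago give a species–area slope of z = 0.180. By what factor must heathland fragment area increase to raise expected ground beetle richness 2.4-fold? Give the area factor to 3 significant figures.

130

(A₂/A₁)^0.18 = 2.4, so A₂/A₁ = 2.4^(1/0.18) = 2.4^5.556
ln(A₂/A₁) = ln 2.4 / 0.18 = 0.8755 / 0.18 = 4.8637
A₂/A₁ = e^4.8637 ≈ 129.5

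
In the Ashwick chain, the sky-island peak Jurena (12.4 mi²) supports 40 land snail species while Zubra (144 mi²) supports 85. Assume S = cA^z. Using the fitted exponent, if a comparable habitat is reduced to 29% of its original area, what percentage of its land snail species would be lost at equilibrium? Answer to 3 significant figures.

31.6%

z = ln(85/40) / ln(144/12.4) = 0.7538 / 2.4521 = 0.3074
S_new/S_old = (A_new/A_old)^z = 0.29^0.3074 = exp(0.3074 × -1.2379) = 0.6835
Fraction lost = 1 − 0.6835 = 0.3165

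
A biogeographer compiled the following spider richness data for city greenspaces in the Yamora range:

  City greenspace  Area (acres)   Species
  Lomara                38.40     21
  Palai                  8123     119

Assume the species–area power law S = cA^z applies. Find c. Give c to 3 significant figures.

6.44

z = ln(S₂/S₁) / ln(A₂/A₁) = ln(119/21) / ln(8123/38.4) = 1.7346 / 5.3544 = 0.3240
c = S₁ / A₁^z = 21 / 38.4^0.3240 = 21 / 3.26 = 6.441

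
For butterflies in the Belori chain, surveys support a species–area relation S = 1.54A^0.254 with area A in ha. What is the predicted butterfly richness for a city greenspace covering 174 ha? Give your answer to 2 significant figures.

S = 1.54 × 174^0.254 = 1.54 × 3.708 ≈ 5.71

5.7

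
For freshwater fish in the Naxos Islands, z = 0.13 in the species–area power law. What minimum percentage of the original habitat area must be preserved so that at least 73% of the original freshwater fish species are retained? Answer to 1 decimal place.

Need (A_new/A_old)^0.13 = 0.73, so A_new/A_old = 0.73^(1/0.13) = 0.73^7.692
ln(A_new/A_old) = ln 0.73 / 0.13 = -0.3147 / 0.13 = -2.4209
A_new/A_old = e^-2.4209 ≈ 0.08885

8.9%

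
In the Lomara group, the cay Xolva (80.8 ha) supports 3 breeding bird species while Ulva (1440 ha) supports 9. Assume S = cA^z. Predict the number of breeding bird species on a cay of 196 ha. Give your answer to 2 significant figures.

z = ln(9/3) / ln(1440/80.8) = 1.0986 / 2.8804 = 0.3814
c = 3 / 80.8^0.3814 = 3 / 5.339 = 0.5619
S₃ = 0.5619 × 196^0.3814 = 0.5619 × 7.487 ≈ 4.206

4.2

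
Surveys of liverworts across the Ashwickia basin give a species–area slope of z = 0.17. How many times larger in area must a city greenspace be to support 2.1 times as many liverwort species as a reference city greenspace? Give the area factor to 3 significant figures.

78.6

(A₂/A₁)^0.17 = 2.1, so A₂/A₁ = 2.1^(1/0.17) = 2.1^5.882
ln(A₂/A₁) = ln 2.1 / 0.17 = 0.7419 / 0.17 = 4.3643
A₂/A₁ = e^4.3643 ≈ 78.6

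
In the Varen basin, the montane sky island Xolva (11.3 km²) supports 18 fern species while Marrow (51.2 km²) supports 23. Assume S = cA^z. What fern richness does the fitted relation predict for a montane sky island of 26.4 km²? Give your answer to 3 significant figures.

z = ln(23/18) / ln(51.2/11.3) = 0.2451 / 1.5109 = 0.1622
c = 18 / 11.3^0.1622 = 18 / 1.482 = 12.15
S₃ = 12.15 × 26.4^0.1622 = 12.15 × 1.701 ≈ 20.66

20.7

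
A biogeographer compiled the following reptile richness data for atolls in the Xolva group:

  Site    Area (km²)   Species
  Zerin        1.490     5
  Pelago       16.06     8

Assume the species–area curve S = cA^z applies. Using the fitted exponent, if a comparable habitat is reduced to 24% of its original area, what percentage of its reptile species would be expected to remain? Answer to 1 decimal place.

75.4%

z = ln(8/5) / ln(16.06/1.49) = 0.4700 / 2.3776 = 0.1977
S_new/S_old = (A_new/A_old)^z = 0.24^0.1977 = exp(0.1977 × -1.4271) = 0.7542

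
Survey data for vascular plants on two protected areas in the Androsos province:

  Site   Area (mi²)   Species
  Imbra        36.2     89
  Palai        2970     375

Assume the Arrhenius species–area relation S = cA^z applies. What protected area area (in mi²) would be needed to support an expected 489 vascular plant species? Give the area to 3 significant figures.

6700 mi²

z = ln(375/89) / ln(2970/36.2) = 1.4383 / 4.4073 = 0.3263
c = 89 / 36.2^0.3263 = 89 / 3.226 = 27.59
A = (489/27.59)^(1/0.3263) ⇒ ln A = ln(17.73)/0.3263 = 8.8097
A = e^8.8097 ≈ 6699 mi²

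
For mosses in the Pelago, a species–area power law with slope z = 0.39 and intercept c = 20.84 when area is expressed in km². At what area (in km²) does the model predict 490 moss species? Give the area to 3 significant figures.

3280 km²

490 = 20.84 × A^0.39  ⇒  A^0.39 = 490/20.84 = 23.51
ln A = ln(23.51) / 0.39 = 3.1575 / 0.39 = 8.0962
A = e^8.0962 ≈ 3282 km²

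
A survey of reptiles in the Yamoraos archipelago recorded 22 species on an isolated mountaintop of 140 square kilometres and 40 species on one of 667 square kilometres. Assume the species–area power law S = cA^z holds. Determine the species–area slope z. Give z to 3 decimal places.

0.383

Taking logs: ln S = ln c + z ln A, so z = (ln S₂ − ln S₁)/(ln A₂ − ln A₁).
z = ln(40/22) / ln(667/140) = ln(1.818) / ln(4.764) = 0.5978 / 1.5611 = 0.3829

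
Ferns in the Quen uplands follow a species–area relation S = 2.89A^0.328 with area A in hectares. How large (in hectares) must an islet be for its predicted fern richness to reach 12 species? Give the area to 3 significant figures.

12 = 2.89 × A^0.328  ⇒  A^0.328 = 12/2.89 = 4.152
ln A = ln(4.152) / 0.328 = 1.4237 / 0.328 = 4.3404
A = e^4.3404 ≈ 76.74 hectares

76.7 hectares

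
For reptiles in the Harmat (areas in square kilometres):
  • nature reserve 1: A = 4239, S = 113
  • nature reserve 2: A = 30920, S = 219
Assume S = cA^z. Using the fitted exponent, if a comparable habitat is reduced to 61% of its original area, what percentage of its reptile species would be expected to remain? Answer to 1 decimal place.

z = ln(219/113) / ln(30920/4239) = 0.6617 / 1.9871 = 0.3330
S_new/S_old = (A_new/A_old)^z = 0.61^0.3330 = exp(0.3330 × -0.4943) = 0.8482

84.8%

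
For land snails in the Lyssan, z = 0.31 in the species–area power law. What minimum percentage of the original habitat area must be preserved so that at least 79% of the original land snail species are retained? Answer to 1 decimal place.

Need (A_new/A_old)^0.31 = 0.79, so A_new/A_old = 0.79^(1/0.31) = 0.79^3.226
ln(A_new/A_old) = ln 0.79 / 0.31 = -0.2357 / 0.31 = -0.7604
A_new/A_old = e^-0.7604 ≈ 0.4675

46.7%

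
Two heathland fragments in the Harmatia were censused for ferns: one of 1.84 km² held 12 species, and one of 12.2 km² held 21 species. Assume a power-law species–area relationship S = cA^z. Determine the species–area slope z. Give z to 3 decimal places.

0.296

Taking logs: ln S = ln c + z ln A, so z = (ln S₂ − ln S₁)/(ln A₂ − ln A₁).
z = ln(21/12) / ln(12.2/1.84) = ln(1.75) / ln(6.63) = 0.5596 / 1.8917 = 0.2958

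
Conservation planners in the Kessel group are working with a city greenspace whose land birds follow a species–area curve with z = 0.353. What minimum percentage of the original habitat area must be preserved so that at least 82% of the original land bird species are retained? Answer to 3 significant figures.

Need (A_new/A_old)^0.353 = 0.82, so A_new/A_old = 0.82^(1/0.353) = 0.82^2.833
ln(A_new/A_old) = ln 0.82 / 0.353 = -0.1985 / 0.353 = -0.5622
A_new/A_old = e^-0.5622 ≈ 0.57

57.0%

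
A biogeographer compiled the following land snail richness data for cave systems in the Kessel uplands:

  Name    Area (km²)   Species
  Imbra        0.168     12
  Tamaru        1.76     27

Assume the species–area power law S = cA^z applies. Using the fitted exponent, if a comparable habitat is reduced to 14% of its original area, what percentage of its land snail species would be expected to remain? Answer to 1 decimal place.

z = ln(27/12) / ln(1.76/0.168) = 0.8109 / 2.3491 = 0.3452
S_new/S_old = (A_new/A_old)^z = 0.14^0.3452 = exp(0.3452 × -1.9661) = 0.5073

50.7%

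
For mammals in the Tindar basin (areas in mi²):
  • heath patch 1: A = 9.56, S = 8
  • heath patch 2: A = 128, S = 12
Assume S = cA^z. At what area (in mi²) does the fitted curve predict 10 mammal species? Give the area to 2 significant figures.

40 mi²

z = ln(12/8) / ln(128/9.56) = 0.4055 / 2.5944 = 0.1563
c = 8 / 9.56^0.1563 = 8 / 1.423 = 5.622
A = (10/5.622)^(1/0.1563) ⇒ ln A = ln(1.779)/0.1563 = 3.6854
A = e^3.6854 ≈ 39.86 mi²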